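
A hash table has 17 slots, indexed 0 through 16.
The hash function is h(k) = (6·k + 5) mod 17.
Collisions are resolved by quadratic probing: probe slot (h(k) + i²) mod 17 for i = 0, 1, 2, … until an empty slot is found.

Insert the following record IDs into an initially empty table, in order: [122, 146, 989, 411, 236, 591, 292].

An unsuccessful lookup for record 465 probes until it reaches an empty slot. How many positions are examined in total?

2

122 hashes to 6; slot 6 is free -> place at 6.
146 hashes to 14; slot 14 is free -> place at 14.
989 hashes to 6; 6 taken -> place at 7.
411 hashes to 6; 6,7 taken -> place at 10.
236 hashes to 10; 10 taken -> place at 11.
591 hashes to 15; slot 15 is free -> place at 15.
292 hashes to 6; 6,7,10,15 taken -> place at 5.
Table: [., ., ., ., ., 292, 122, 989, ., ., 411, 236, ., ., 146, 591, .]
Lookup 465: h=7, probe 7,8 → slot 8 empty, not found.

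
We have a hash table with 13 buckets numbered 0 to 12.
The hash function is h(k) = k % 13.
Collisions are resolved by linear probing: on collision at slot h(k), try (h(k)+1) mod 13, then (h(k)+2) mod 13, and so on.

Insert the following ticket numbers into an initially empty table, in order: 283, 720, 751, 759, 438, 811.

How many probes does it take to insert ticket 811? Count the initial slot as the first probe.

3

283 hashes to 10; slot 10 is free => place at 10.
720 hashes to 5; slot 5 is free => place at 5.
751 hashes to 10; 10 taken => place at 11.
759 hashes to 5; 5 taken => place at 6.
438 hashes to 9; slot 9 is free => place at 9.
811 hashes to 5; 5,6 taken => place at 7.
Table: [—, —, —, —, —, 720, 759, 811, —, 438, 283, 751, —]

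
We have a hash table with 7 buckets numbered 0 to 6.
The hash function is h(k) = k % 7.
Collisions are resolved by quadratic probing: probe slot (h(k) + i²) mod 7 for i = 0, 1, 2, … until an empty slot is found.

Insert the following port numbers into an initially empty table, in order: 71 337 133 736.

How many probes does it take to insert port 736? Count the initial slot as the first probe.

71 hashes to 1; slot 1 is free → place at 1.
337 hashes to 1; 1 taken → place at 2.
133 hashes to 0; slot 0 is free → place at 0.
736 hashes to 1; 1,2 taken → place at 5.
Table: [133, 71, 337, —, —, 736, —]

3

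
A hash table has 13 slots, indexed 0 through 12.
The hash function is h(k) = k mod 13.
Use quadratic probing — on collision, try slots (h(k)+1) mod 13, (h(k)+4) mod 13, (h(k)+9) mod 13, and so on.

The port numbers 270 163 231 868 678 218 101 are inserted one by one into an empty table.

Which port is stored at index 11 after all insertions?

Insert 270: h=10, slot 10 empty -> index 10.
Insert 163: h=7, slot 7 empty -> index 7.
Insert 231: h=10, slot 10 occupied -> index 11.
Insert 868: h=10, slots 10,11 occupied -> index 1.
Insert 678: h=2, slot 2 empty -> index 2.
Insert 218: h=10, slots 10,11,1 occupied -> index 6.
Insert 101: h=10, slots 10,11,1,6 occupied -> index 0.
Table: [101, 868, 678, _, _, _, 218, 163, _, _, 270, 231, _]

231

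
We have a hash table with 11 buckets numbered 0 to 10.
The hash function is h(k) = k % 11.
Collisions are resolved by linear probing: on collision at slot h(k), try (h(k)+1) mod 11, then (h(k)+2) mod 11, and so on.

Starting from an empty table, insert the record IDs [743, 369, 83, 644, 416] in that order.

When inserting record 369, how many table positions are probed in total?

2

743: h=6 -> slot 6
369: h=6, probe 6,7 -> slot 7
83: h=6, probe 6,7,8 -> slot 8
644: h=6, probe 6,7,8,9 -> slot 9
416: h=9, probe 9,10 -> slot 10
Table: [., ., ., ., ., ., 743, 369, 83, 644, 416]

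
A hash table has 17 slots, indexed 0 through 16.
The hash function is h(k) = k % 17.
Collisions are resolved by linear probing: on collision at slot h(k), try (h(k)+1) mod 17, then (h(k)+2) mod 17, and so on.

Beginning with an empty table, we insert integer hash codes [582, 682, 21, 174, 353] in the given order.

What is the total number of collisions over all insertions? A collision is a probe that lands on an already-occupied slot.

582 hashes to 4; slot 4 is free -> place at 4.
682 hashes to 2; slot 2 is free -> place at 2.
21 hashes to 4; 4 taken -> place at 5.
174 hashes to 4; 4,5 taken -> place at 6.
353 hashes to 13; slot 13 is free -> place at 13.
Table: [_, _, 682, _, 582, 21, 174, _, _, _, _, _, _, 353, _, _, _]

3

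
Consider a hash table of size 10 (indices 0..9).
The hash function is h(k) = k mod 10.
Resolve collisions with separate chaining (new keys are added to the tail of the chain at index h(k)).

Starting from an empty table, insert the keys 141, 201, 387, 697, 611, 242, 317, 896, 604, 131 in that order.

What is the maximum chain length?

141 → bucket 1
201 → bucket 1 (collision)
387 → bucket 7
697 → bucket 7 (collision)
611 → bucket 1 (collision)
242 → bucket 2
317 → bucket 7 (collision)
896 → bucket 6
604 → bucket 4
131 → bucket 1 (collision)
Final buckets:
0: —
1: 141 -> 201 -> 611 -> 131
2: 242
3: —
4: 604
5: —
6: 896
7: 387 -> 697 -> 317
8: —
9: —

4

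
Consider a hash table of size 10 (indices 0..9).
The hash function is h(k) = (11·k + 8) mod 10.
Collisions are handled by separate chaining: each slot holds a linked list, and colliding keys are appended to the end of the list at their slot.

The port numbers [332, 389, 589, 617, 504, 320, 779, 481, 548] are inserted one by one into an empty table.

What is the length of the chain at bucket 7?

3

Insert 332: h=0, bucket 0 empty -> new chain.
Insert 389: h=7, bucket 7 empty -> new chain.
Insert 589: h=7, bucket 7 nonempty -> append to chain.
Insert 617: h=5, bucket 5 empty -> new chain.
Insert 504: h=2, bucket 2 empty -> new chain.
Insert 320: h=8, bucket 8 empty -> new chain.
Insert 779: h=7, bucket 7 nonempty -> append to chain.
Insert 481: h=9, bucket 9 empty -> new chain.
Insert 548: h=6, bucket 6 empty -> new chain.
Final buckets:
0: 332
1: —
2: 504
3: —
4: —
5: 617
6: 548
7: 389 -> 589 -> 779
8: 320
9: 481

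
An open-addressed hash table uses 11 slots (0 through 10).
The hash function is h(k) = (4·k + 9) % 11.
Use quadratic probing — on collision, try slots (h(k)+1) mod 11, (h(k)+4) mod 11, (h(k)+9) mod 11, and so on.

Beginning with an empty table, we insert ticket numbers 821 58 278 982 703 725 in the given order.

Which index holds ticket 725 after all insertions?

6

821: h=4 -> slot 4
58: h=10 -> slot 10
278: h=10, probe 10,0 -> slot 0
982: h=10, probe 10,0,3 -> slot 3
703: h=5 -> slot 5
725: h=5, probe 5,6 -> slot 6
Table: [278, -, -, 982, 821, 703, 725, -, -, -, 58]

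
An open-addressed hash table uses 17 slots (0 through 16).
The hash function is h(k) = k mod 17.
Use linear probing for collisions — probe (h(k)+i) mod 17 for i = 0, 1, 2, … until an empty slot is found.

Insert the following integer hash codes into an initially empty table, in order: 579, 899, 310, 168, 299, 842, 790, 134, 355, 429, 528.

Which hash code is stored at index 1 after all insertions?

579: h=1 → slot 1
899: h=15 → slot 15
310: h=4 → slot 4
168: h=15, probe 15,16 → slot 16
299: h=10 → slot 10
842: h=9 → slot 9
790: h=8 → slot 8
134: h=15, probe 15,16,0 → slot 0
355: h=15, probe 15,16,0,1,2 → slot 2
429: h=4, probe 4,5 → slot 5
528: h=1, probe 1,2,3 → slot 3
Table: [134, 579, 355, 528, 310, 429, ., ., 790, 842, 299, ., ., ., ., 899, 168]

579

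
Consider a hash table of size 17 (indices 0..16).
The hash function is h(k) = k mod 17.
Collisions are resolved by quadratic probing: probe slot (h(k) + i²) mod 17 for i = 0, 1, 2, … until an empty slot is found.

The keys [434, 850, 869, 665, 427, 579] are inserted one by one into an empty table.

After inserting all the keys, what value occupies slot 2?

869

Insert 434: h=9, slot 9 empty => index 9.
Insert 850: h=0, slot 0 empty => index 0.
Insert 869: h=2, slot 2 empty => index 2.
Insert 665: h=2, slot 2 occupied => index 3.
Insert 427: h=2, slots 2,3 occupied => index 6.
Insert 579: h=1, slot 1 empty => index 1.
Table: [850, 579, 869, 665, -, -, 427, -, -, 434, -, -, -, -, -, -, -]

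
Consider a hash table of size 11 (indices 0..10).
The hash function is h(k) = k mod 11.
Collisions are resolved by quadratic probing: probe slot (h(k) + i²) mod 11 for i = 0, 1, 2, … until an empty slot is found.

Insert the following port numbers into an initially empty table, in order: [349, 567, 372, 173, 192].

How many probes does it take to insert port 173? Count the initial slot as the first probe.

3

Insert 349: h=8, slot 8 empty => index 8.
Insert 567: h=6, slot 6 empty => index 6.
Insert 372: h=9, slot 9 empty => index 9.
Insert 173: h=8, slots 8,9 occupied => index 1.
Insert 192: h=5, slot 5 empty => index 5.
Table: [., 173, ., ., ., 192, 567, ., 349, 372, .]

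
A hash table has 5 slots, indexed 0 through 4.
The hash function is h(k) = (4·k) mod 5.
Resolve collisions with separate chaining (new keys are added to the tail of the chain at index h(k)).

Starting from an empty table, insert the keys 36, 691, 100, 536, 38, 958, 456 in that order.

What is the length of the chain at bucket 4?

36 -> bucket 4
691 -> bucket 4 (collision)
100 -> bucket 0
536 -> bucket 4 (collision)
38 -> bucket 2
958 -> bucket 2 (collision)
456 -> bucket 4 (collision)
Final buckets:
0: 100
1: _
2: 38 -> 958
3: _
4: 36 -> 691 -> 536 -> 456

4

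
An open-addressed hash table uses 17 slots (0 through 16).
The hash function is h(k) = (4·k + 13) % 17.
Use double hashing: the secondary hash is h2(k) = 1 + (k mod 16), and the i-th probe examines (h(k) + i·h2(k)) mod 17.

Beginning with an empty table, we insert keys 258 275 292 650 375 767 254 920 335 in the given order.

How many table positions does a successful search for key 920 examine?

3

Insert 258: h=8, slot 8 empty -> index 8.
Insert 275: h=8, h2=4, slot 8 occupied -> index 12.
Insert 292: h=8, h2=5, slot 8 occupied -> index 13.
Insert 650: h=12, h2=11, slot 12 occupied -> index 6.
Insert 375: h=0, slot 0 empty -> index 0.
Insert 767: h=4, slot 4 empty -> index 4.
Insert 254: h=9, slot 9 empty -> index 9.
Insert 920: h=4, h2=9, slots 4,13 occupied -> index 5.
Insert 335: h=10, slot 10 empty -> index 10.
Table: [375, ∅, ∅, ∅, 767, 920, 650, ∅, 258, 254, 335, ∅, 275, 292, ∅, ∅, ∅]
Lookup 920: h=4, h2=9, probe 4,13,5 → found at 5.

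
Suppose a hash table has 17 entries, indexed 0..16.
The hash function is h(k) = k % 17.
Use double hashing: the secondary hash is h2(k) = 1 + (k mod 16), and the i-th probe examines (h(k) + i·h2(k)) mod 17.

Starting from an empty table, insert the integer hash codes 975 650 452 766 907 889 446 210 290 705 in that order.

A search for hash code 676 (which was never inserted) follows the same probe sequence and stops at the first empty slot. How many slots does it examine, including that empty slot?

975: h=6 => slot 6
650: h=4 => slot 4
452: h=10 => slot 10
766: h=1 => slot 1
907: h=6, h2=12, probe 6,1,13 => slot 13
889: h=5 => slot 5
446: h=4, h2=15, probe 4,2 => slot 2
210: h=6, h2=3, probe 6,9 => slot 9
290: h=1, h2=3, probe 1,4,7 => slot 7
705: h=8 => slot 8
Table: [_, 766, 446, _, 650, 889, 975, 290, 705, 210, 452, _, _, 907, _, _, _]
Lookup 676: h=13, h2=5, probe 13,1,6,11 → slot 11 empty, not found.

4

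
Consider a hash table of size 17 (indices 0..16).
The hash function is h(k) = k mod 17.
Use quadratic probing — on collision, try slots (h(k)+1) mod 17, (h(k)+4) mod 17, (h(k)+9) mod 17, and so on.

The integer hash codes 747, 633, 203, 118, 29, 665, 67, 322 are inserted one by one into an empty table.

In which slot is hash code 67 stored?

Insert 747: h=16, slot 16 empty -> index 16.
Insert 633: h=4, slot 4 empty -> index 4.
Insert 203: h=16, slot 16 occupied -> index 0.
Insert 118: h=16, slots 16,0 occupied -> index 3.
Insert 29: h=12, slot 12 empty -> index 12.
Insert 665: h=2, slot 2 empty -> index 2.
Insert 67: h=16, slots 16,0,3 occupied -> index 8.
Insert 322: h=16, slots 16,0,3,8 occupied -> index 15.
Table: [203, _, 665, 118, 633, _, _, _, 67, _, _, _, 29, _, _, 322, 747]

8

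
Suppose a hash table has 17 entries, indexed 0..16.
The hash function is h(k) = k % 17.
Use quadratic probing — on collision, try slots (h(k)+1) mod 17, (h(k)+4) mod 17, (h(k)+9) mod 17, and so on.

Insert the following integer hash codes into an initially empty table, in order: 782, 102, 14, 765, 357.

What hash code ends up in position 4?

Insert 782: h=0, slot 0 empty → index 0.
Insert 102: h=0, slot 0 occupied → index 1.
Insert 14: h=14, slot 14 empty → index 14.
Insert 765: h=0, slots 0,1 occupied → index 4.
Insert 357: h=0, slots 0,1,4 occupied → index 9.
Table: [782, 102, ., ., 765, ., ., ., ., 357, ., ., ., ., 14, ., .]

765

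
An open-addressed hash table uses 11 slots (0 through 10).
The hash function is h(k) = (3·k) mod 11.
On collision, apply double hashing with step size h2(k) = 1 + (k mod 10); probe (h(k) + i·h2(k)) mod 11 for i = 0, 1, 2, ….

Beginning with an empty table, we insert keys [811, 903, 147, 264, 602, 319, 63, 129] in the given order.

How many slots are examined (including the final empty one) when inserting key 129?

Insert 811: h=2, slot 2 empty → index 2.
Insert 903: h=3, slot 3 empty → index 3.
Insert 147: h=1, slot 1 empty → index 1.
Insert 264: h=0, slot 0 empty → index 0.
Insert 602: h=2, h2=3, slot 2 occupied → index 5.
Insert 319: h=0, h2=10, slot 0 occupied → index 10.
Insert 63: h=2, h2=4, slot 2 occupied → index 6.
Insert 129: h=2, h2=10, slots 2,1,0,10 occupied → index 9.
Table: [264, 147, 811, 903, ., 602, 63, ., ., 129, 319]

5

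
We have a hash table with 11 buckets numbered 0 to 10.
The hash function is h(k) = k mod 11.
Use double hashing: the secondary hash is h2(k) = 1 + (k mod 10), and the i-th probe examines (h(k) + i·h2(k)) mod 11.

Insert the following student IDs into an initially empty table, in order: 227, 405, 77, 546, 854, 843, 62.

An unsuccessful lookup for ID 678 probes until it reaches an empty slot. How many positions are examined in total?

Insert 227: h=7, slot 7 empty -> index 7.
Insert 405: h=9, slot 9 empty -> index 9.
Insert 77: h=0, slot 0 empty -> index 0.
Insert 546: h=7, h2=7, slot 7 occupied -> index 3.
Insert 854: h=7, h2=5, slot 7 occupied -> index 1.
Insert 843: h=7, h2=4, slots 7,0 occupied -> index 4.
Insert 62: h=7, h2=3, slot 7 occupied -> index 10.
Table: [77, 854, ., 546, 843, ., ., 227, ., 405, 62]
Lookup 678: h=7, h2=9, probe 7,5 → slot 5 empty, not found.

2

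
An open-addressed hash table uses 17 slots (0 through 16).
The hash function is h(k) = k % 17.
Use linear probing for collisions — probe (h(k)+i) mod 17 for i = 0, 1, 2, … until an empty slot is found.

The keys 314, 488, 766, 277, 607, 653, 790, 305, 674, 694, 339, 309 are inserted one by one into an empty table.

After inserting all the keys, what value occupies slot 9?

314: h=8 => slot 8
488: h=12 => slot 12
766: h=1 => slot 1
277: h=5 => slot 5
607: h=12, probe 12,13 => slot 13
653: h=7 => slot 7
790: h=8, probe 8,9 => slot 9
305: h=16 => slot 16
674: h=11 => slot 11
694: h=14 => slot 14
339: h=16, probe 16,0 => slot 0
309: h=3 => slot 3
Table: [339, 766, _, 309, _, 277, _, 653, 314, 790, _, 674, 488, 607, 694, _, 305]

790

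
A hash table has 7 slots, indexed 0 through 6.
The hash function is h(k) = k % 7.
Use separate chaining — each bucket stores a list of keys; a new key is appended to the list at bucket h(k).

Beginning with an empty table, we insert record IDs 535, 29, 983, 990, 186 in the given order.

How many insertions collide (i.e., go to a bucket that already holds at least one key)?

535 → bucket 3
29 → bucket 1
983 → bucket 3 (collision)
990 → bucket 3 (collision)
186 → bucket 4
Final buckets:
0: -
1: 29
2: -
3: 535 -> 983 -> 990
4: 186
5: -
6: -

2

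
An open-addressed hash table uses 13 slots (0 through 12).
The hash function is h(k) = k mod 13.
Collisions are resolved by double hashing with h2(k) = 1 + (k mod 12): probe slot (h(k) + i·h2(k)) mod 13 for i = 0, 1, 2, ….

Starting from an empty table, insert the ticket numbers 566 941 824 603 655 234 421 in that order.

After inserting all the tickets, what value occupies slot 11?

566 hashes to 7; slot 7 is free => place at 7.
941 hashes to 5; slot 5 is free => place at 5.
824 hashes to 5, h2=9; 5 taken => place at 1.
603 hashes to 5, h2=4; 5 taken => place at 9.
655 hashes to 5, h2=8; 5 taken => place at 0.
234 hashes to 0, h2=7; 0,7,1 taken => place at 8.
421 hashes to 5, h2=2; 5,7,9 taken => place at 11.
Table: [655, 824, ., ., ., 941, ., 566, 234, 603, ., 421, .]

421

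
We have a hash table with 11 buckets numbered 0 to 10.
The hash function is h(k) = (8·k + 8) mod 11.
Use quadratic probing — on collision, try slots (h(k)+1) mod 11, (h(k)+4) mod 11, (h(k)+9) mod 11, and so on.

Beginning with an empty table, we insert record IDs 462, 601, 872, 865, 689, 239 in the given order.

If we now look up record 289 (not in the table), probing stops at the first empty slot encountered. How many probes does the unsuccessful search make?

Insert 462: h=8, slot 8 empty -> index 8.
Insert 601: h=9, slot 9 empty -> index 9.
Insert 872: h=10, slot 10 empty -> index 10.
Insert 865: h=9, slots 9,10 occupied -> index 2.
Insert 689: h=9, slots 9,10,2 occupied -> index 7.
Insert 239: h=6, slot 6 empty -> index 6.
Table: [—, —, 865, —, —, —, 239, 689, 462, 601, 872]
Lookup 289: h=10, probe 10,0 → slot 0 empty, not found.

2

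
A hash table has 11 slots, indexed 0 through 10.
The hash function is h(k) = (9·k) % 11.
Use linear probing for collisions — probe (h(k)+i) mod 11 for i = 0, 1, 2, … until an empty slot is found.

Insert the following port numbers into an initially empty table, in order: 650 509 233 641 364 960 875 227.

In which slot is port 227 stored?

Insert 650: h=9, slot 9 empty => index 9.
Insert 509: h=5, slot 5 empty => index 5.
Insert 233: h=7, slot 7 empty => index 7.
Insert 641: h=5, slot 5 occupied => index 6.
Insert 364: h=9, slot 9 occupied => index 10.
Insert 960: h=5, slots 5,6,7 occupied => index 8.
Insert 875: h=10, slot 10 occupied => index 0.
Insert 227: h=8, slots 8,9,10,0 occupied => index 1.
Table: [875, 227, —, —, —, 509, 641, 233, 960, 650, 364]

1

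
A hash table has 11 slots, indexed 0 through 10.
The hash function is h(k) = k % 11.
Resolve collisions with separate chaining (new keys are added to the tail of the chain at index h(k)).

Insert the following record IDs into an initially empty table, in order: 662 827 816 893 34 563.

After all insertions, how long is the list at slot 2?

5

662 -> bucket 2
827 -> bucket 2 (collision)
816 -> bucket 2 (collision)
893 -> bucket 2 (collision)
34 -> bucket 1
563 -> bucket 2 (collision)
Final buckets:
0: .
1: 34
2: 662 -> 827 -> 816 -> 893 -> 563
3: .
4: .
5: .
6: .
7: .
8: .
9: .
10: .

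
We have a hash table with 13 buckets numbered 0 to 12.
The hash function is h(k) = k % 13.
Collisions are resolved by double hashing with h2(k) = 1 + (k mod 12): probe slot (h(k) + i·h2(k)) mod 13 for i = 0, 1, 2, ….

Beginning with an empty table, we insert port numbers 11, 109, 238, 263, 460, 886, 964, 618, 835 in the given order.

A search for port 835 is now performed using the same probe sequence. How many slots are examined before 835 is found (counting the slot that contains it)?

3

11 hashes to 11; slot 11 is free → place at 11.
109 hashes to 5; slot 5 is free → place at 5.
238 hashes to 4; slot 4 is free → place at 4.
263 hashes to 3; slot 3 is free → place at 3.
460 hashes to 5, h2=5; 5 taken → place at 10.
886 hashes to 2; slot 2 is free → place at 2.
964 hashes to 2, h2=5; 2 taken → place at 7.
618 hashes to 7, h2=7; 7 taken → place at 1.
835 hashes to 3, h2=8; 3,11 taken → place at 6.
Table: [., 618, 886, 263, 238, 109, 835, 964, ., ., 460, 11, .]
Lookup 835: h=3, h2=8, probe 3,11,6 → found at 6.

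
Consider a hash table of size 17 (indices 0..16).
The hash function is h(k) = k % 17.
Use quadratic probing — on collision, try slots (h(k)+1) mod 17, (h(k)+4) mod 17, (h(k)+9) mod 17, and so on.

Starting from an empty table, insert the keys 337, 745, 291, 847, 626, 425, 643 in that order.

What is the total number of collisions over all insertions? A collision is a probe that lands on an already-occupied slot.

337 hashes to 14; slot 14 is free => place at 14.
745 hashes to 14; 14 taken => place at 15.
291 hashes to 2; slot 2 is free => place at 2.
847 hashes to 14; 14,15 taken => place at 1.
626 hashes to 14; 14,15,1 taken => place at 6.
425 hashes to 0; slot 0 is free => place at 0.
643 hashes to 14; 14,15,1,6 taken => place at 13.
Table: [425, 847, 291, —, —, —, 626, —, —, —, —, —, —, 643, 337, 745, —]

10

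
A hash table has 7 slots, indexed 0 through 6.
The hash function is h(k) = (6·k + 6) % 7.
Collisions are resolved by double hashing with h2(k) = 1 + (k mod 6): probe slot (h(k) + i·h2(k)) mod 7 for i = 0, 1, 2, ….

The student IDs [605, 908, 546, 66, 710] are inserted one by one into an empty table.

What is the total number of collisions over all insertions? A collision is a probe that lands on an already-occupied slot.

Insert 605: h=3, slot 3 empty => index 3.
Insert 908: h=1, slot 1 empty => index 1.
Insert 546: h=6, slot 6 empty => index 6.
Insert 66: h=3, h2=1, slot 3 occupied => index 4.
Insert 710: h=3, h2=3, slots 3,6 occupied => index 2.
Table: [—, 908, 710, 605, 66, —, 546]

3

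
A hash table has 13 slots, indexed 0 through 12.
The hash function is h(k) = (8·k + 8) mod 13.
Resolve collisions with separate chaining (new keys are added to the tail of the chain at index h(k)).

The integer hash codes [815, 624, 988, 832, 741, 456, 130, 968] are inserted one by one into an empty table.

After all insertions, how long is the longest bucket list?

5

Insert 815: h=2, bucket 2 empty → new chain.
Insert 624: h=8, bucket 8 empty → new chain.
Insert 988: h=8, bucket 8 nonempty → append to chain.
Insert 832: h=8, bucket 8 nonempty → append to chain.
Insert 741: h=8, bucket 8 nonempty → append to chain.
Insert 456: h=3, bucket 3 empty → new chain.
Insert 130: h=8, bucket 8 nonempty → append to chain.
Insert 968: h=4, bucket 4 empty → new chain.
Final buckets:
0: —
1: —
2: 815
3: 456
4: 968
5: —
6: —
7: —
8: 624 -> 988 -> 832 -> 741 -> 130
9: —
10: —
11: —
12: —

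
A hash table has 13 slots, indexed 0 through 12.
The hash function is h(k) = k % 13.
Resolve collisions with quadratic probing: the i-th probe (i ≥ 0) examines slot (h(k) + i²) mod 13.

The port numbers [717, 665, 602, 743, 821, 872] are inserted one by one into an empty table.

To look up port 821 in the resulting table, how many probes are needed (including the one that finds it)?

4

Insert 717: h=2, slot 2 empty -> index 2.
Insert 665: h=2, slot 2 occupied -> index 3.
Insert 602: h=4, slot 4 empty -> index 4.
Insert 743: h=2, slots 2,3 occupied -> index 6.
Insert 821: h=2, slots 2,3,6 occupied -> index 11.
Insert 872: h=1, slot 1 empty -> index 1.
Table: [_, 872, 717, 665, 602, _, 743, _, _, _, _, 821, _]
Lookup 821: h=2, probe 2,3,6,11 → found at 11.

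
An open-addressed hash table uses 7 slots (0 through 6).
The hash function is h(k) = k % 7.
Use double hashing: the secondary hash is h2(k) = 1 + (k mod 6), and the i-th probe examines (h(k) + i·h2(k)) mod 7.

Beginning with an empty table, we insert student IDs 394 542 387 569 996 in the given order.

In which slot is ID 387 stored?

Insert 394: h=2, slot 2 empty => index 2.
Insert 542: h=3, slot 3 empty => index 3.
Insert 387: h=2, h2=4, slot 2 occupied => index 6.
Insert 569: h=2, h2=6, slot 2 occupied => index 1.
Insert 996: h=2, h2=1, slots 2,3 occupied => index 4.
Table: [—, 569, 394, 542, 996, —, 387]

6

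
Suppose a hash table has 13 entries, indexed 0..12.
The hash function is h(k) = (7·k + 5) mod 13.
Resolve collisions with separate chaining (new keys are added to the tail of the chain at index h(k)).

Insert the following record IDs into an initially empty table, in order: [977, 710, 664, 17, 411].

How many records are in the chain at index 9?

2

Insert 977: h=6, bucket 6 empty → new chain.
Insert 710: h=9, bucket 9 empty → new chain.
Insert 664: h=12, bucket 12 empty → new chain.
Insert 17: h=7, bucket 7 empty → new chain.
Insert 411: h=9, bucket 9 nonempty → append to chain.
Final buckets:
0: -
1: -
2: -
3: -
4: -
5: -
6: 977
7: 17
8: -
9: 710 -> 411
10: -
11: -
12: 664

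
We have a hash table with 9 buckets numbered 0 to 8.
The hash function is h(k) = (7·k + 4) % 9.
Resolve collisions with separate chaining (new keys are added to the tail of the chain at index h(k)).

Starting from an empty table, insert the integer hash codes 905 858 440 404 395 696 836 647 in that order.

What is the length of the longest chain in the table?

Insert 905: h=3, bucket 3 empty -> new chain.
Insert 858: h=7, bucket 7 empty -> new chain.
Insert 440: h=6, bucket 6 empty -> new chain.
Insert 404: h=6, bucket 6 nonempty -> append to chain.
Insert 395: h=6, bucket 6 nonempty -> append to chain.
Insert 696: h=7, bucket 7 nonempty -> append to chain.
Insert 836: h=6, bucket 6 nonempty -> append to chain.
Insert 647: h=6, bucket 6 nonempty -> append to chain.
Final buckets:
0: ∅
1: ∅
2: ∅
3: 905
4: ∅
5: ∅
6: 440 -> 404 -> 395 -> 836 -> 647
7: 858 -> 696
8: ∅

5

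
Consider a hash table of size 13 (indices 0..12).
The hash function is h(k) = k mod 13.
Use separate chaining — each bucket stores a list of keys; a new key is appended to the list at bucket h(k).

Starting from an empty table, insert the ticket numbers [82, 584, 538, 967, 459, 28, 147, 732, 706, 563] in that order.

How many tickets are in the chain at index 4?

6

Insert 82: h=4, bucket 4 empty -> new chain.
Insert 584: h=12, bucket 12 empty -> new chain.
Insert 538: h=5, bucket 5 empty -> new chain.
Insert 967: h=5, bucket 5 nonempty -> append to chain.
Insert 459: h=4, bucket 4 nonempty -> append to chain.
Insert 28: h=2, bucket 2 empty -> new chain.
Insert 147: h=4, bucket 4 nonempty -> append to chain.
Insert 732: h=4, bucket 4 nonempty -> append to chain.
Insert 706: h=4, bucket 4 nonempty -> append to chain.
Insert 563: h=4, bucket 4 nonempty -> append to chain.
Final buckets:
0: —
1: —
2: 28
3: —
4: 82 -> 459 -> 147 -> 732 -> 706 -> 563
5: 538 -> 967
6: —
7: —
8: —
9: —
10: —
11: —
12: 584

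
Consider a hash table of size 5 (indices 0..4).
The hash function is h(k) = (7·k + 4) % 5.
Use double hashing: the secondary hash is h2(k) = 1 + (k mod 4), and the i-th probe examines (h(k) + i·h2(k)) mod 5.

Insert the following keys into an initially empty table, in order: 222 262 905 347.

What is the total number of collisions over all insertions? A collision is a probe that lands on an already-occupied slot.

222: h=3 => slot 3
262: h=3, h2=3, probe 3,1 => slot 1
905: h=4 => slot 4
347: h=3, h2=4, probe 3,2 => slot 2
Table: [_, 262, 347, 222, 905]

2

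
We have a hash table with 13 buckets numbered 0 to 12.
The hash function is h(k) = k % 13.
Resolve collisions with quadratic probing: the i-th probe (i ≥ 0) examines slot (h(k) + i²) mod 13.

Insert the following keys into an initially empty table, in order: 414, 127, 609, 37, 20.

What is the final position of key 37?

2

Insert 414: h=11, slot 11 empty → index 11.
Insert 127: h=10, slot 10 empty → index 10.
Insert 609: h=11, slot 11 occupied → index 12.
Insert 37: h=11, slots 11,12 occupied → index 2.
Insert 20: h=7, slot 7 empty → index 7.
Table: [∅, ∅, 37, ∅, ∅, ∅, ∅, 20, ∅, ∅, 127, 414, 609]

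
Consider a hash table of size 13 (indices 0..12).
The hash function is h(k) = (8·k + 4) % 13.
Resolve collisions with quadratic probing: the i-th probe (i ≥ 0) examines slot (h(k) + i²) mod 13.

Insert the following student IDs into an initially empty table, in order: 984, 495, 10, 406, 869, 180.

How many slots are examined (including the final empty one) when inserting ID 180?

984 hashes to 11; slot 11 is free -> place at 11.
495 hashes to 12; slot 12 is free -> place at 12.
10 hashes to 6; slot 6 is free -> place at 6.
406 hashes to 2; slot 2 is free -> place at 2.
869 hashes to 1; slot 1 is free -> place at 1.
180 hashes to 1; 1,2 taken -> place at 5.
Table: [-, 869, 406, -, -, 180, 10, -, -, -, -, 984, 495]

3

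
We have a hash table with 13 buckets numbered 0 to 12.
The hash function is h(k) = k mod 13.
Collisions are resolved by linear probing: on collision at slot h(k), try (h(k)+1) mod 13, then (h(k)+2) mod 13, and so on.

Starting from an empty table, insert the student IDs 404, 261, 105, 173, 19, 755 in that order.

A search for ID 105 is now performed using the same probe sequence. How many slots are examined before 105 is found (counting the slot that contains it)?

Insert 404: h=1, slot 1 empty → index 1.
Insert 261: h=1, slot 1 occupied → index 2.
Insert 105: h=1, slots 1,2 occupied → index 3.
Insert 173: h=4, slot 4 empty → index 4.
Insert 19: h=6, slot 6 empty → index 6.
Insert 755: h=1, slots 1,2,3,4 occupied → index 5.
Table: [., 404, 261, 105, 173, 755, 19, ., ., ., ., ., .]
Lookup 105: h=1, probe 1,2,3 → found at 3.

3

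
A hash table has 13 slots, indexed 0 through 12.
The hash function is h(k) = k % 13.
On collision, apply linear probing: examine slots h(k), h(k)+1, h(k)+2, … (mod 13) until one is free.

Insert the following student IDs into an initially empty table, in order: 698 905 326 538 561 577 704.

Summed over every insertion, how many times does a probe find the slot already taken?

698 hashes to 9; slot 9 is free → place at 9.
905 hashes to 8; slot 8 is free → place at 8.
326 hashes to 1; slot 1 is free → place at 1.
538 hashes to 5; slot 5 is free → place at 5.
561 hashes to 2; slot 2 is free → place at 2.
577 hashes to 5; 5 taken → place at 6.
704 hashes to 2; 2 taken → place at 3.
Table: [-, 326, 561, 704, -, 538, 577, -, 905, 698, -, -, -]

2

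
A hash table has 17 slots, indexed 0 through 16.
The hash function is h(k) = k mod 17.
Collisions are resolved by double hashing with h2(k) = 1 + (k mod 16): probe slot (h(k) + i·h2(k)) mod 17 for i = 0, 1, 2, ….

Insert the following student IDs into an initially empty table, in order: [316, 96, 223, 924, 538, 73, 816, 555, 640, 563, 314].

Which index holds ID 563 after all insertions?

14

316 hashes to 10; slot 10 is free → place at 10.
96 hashes to 11; slot 11 is free → place at 11.
223 hashes to 2; slot 2 is free → place at 2.
924 hashes to 6; slot 6 is free → place at 6.
538 hashes to 11, h2=11; 11 taken → place at 5.
73 hashes to 5, h2=10; 5 taken → place at 15.
816 hashes to 0; slot 0 is free → place at 0.
555 hashes to 11, h2=12; 11,6 taken → place at 1.
640 hashes to 11, h2=1; 11 taken → place at 12.
563 hashes to 2, h2=4; 2,6,10 taken → place at 14.
314 hashes to 8; slot 8 is free → place at 8.
Table: [816, 555, 223, ., ., 538, 924, ., 314, ., 316, 96, 640, ., 563, 73, .]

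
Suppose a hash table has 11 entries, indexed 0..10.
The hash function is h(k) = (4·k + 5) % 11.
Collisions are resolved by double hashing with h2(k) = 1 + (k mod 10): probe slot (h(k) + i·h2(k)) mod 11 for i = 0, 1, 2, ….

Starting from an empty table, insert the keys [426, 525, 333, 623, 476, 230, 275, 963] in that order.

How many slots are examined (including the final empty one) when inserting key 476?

2

426 hashes to 4; slot 4 is free => place at 4.
525 hashes to 4, h2=6; 4 taken => place at 10.
333 hashes to 6; slot 6 is free => place at 6.
623 hashes to 0; slot 0 is free => place at 0.
476 hashes to 6, h2=7; 6 taken => place at 2.
230 hashes to 1; slot 1 is free => place at 1.
275 hashes to 5; slot 5 is free => place at 5.
963 hashes to 7; slot 7 is free => place at 7.
Table: [623, 230, 476, -, 426, 275, 333, 963, -, -, 525]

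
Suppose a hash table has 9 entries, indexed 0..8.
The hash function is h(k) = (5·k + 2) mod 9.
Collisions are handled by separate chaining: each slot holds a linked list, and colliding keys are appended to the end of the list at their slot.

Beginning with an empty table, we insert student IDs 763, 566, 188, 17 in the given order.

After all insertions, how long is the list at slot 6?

3

Insert 763: h=1, bucket 1 empty -> new chain.
Insert 566: h=6, bucket 6 empty -> new chain.
Insert 188: h=6, bucket 6 nonempty -> append to chain.
Insert 17: h=6, bucket 6 nonempty -> append to chain.
Final buckets:
0: —
1: 763
2: —
3: —
4: —
5: —
6: 566 -> 188 -> 17
7: —
8: —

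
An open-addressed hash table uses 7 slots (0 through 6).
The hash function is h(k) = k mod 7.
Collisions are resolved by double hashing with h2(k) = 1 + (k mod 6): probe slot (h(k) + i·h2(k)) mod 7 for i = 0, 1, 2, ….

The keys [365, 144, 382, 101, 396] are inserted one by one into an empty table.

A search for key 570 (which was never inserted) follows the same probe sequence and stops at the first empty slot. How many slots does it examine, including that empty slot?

365: h=1 → slot 1
144: h=4 → slot 4
382: h=4, h2=5, probe 4,2 → slot 2
101: h=3 → slot 3
396: h=4, h2=1, probe 4,5 → slot 5
Table: [∅, 365, 382, 101, 144, 396, ∅]
Lookup 570: h=3, h2=1, probe 3,4,5,6 → slot 6 empty, not found.

4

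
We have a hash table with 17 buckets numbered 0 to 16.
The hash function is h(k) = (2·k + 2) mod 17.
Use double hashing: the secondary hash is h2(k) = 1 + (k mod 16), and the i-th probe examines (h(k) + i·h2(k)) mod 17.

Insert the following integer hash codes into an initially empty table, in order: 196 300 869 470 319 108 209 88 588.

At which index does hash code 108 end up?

196: h=3 → slot 3
300: h=7 → slot 7
869: h=6 → slot 6
470: h=7, h2=7, probe 7,14 → slot 14
319: h=11 → slot 11
108: h=14, h2=13, probe 14,10 → slot 10
209: h=12 → slot 12
88: h=8 → slot 8
588: h=5 → slot 5
Table: [∅, ∅, ∅, 196, ∅, 588, 869, 300, 88, ∅, 108, 319, 209, ∅, 470, ∅, ∅]

10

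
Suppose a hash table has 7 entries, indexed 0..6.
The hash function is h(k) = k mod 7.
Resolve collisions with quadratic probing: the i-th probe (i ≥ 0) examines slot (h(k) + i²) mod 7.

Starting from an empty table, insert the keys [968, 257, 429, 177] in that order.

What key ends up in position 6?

177

968: h=2 -> slot 2
257: h=5 -> slot 5
429: h=2, probe 2,3 -> slot 3
177: h=2, probe 2,3,6 -> slot 6
Table: [., ., 968, 429, ., 257, 177]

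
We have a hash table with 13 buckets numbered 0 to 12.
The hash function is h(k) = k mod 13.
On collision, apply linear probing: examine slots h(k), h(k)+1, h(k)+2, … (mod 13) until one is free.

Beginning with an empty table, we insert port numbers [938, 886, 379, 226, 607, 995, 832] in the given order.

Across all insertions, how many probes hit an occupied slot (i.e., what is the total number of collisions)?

3

938 hashes to 2; slot 2 is free → place at 2.
886 hashes to 2; 2 taken → place at 3.
379 hashes to 2; 2,3 taken → place at 4.
226 hashes to 5; slot 5 is free → place at 5.
607 hashes to 9; slot 9 is free → place at 9.
995 hashes to 7; slot 7 is free → place at 7.
832 hashes to 0; slot 0 is free → place at 0.
Table: [832, -, 938, 886, 379, 226, -, 995, -, 607, -, -, -]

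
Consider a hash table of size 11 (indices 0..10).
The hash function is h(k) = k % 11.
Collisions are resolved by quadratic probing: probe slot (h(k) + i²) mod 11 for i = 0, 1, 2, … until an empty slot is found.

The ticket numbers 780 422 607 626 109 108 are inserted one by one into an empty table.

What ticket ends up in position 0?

626

Insert 780: h=10, slot 10 empty -> index 10.
Insert 422: h=4, slot 4 empty -> index 4.
Insert 607: h=2, slot 2 empty -> index 2.
Insert 626: h=10, slot 10 occupied -> index 0.
Insert 109: h=10, slots 10,0 occupied -> index 3.
Insert 108: h=9, slot 9 empty -> index 9.
Table: [626, —, 607, 109, 422, —, —, —, —, 108, 780]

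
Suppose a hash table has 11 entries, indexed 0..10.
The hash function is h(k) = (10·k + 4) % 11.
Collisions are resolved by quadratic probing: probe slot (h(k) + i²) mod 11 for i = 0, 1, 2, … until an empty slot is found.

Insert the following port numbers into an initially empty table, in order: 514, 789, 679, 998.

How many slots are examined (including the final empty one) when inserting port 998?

4

514 hashes to 7; slot 7 is free => place at 7.
789 hashes to 7; 7 taken => place at 8.
679 hashes to 7; 7,8 taken => place at 0.
998 hashes to 7; 7,8,0 taken => place at 5.
Table: [679, -, -, -, -, 998, -, 514, 789, -, -]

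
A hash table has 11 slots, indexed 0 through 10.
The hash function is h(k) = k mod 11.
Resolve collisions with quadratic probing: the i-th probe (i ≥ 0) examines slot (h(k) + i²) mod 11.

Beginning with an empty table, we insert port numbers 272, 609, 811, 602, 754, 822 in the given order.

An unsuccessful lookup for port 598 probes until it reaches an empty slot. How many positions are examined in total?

272 hashes to 8; slot 8 is free -> place at 8.
609 hashes to 4; slot 4 is free -> place at 4.
811 hashes to 8; 8 taken -> place at 9.
602 hashes to 8; 8,9 taken -> place at 1.
754 hashes to 6; slot 6 is free -> place at 6.
822 hashes to 8; 8,9,1,6 taken -> place at 2.
Table: [—, 602, 822, —, 609, —, 754, —, 272, 811, —]
Lookup 598: h=4, probe 4,5 → slot 5 empty, not found.

2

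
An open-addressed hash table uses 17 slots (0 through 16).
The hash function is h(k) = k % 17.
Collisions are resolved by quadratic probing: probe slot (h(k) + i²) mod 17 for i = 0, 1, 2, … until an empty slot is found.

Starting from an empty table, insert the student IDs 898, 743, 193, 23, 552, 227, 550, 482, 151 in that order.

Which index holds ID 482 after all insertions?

Insert 898: h=14, slot 14 empty → index 14.
Insert 743: h=12, slot 12 empty → index 12.
Insert 193: h=6, slot 6 empty → index 6.
Insert 23: h=6, slot 6 occupied → index 7.
Insert 552: h=8, slot 8 empty → index 8.
Insert 227: h=6, slots 6,7 occupied → index 10.
Insert 550: h=6, slots 6,7,10 occupied → index 15.
Insert 482: h=6, slots 6,7,10,15 occupied → index 5.
Insert 151: h=15, slot 15 occupied → index 16.
Table: [_, _, _, _, _, 482, 193, 23, 552, _, 227, _, 743, _, 898, 550, 151]

5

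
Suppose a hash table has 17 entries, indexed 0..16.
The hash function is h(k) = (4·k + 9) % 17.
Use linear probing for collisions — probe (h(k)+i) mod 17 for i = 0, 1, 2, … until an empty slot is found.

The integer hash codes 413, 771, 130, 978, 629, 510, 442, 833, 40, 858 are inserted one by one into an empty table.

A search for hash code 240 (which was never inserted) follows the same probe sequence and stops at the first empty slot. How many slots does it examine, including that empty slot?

2

Insert 413: h=12, slot 12 empty -> index 12.
Insert 771: h=16, slot 16 empty -> index 16.
Insert 130: h=2, slot 2 empty -> index 2.
Insert 978: h=11, slot 11 empty -> index 11.
Insert 629: h=9, slot 9 empty -> index 9.
Insert 510: h=9, slot 9 occupied -> index 10.
Insert 442: h=9, slots 9,10,11,12 occupied -> index 13.
Insert 833: h=9, slots 9,10,11,12,13 occupied -> index 14.
Insert 40: h=16, slot 16 occupied -> index 0.
Insert 858: h=7, slot 7 empty -> index 7.
Table: [40, ., 130, ., ., ., ., 858, ., 629, 510, 978, 413, 442, 833, ., 771]
Lookup 240: h=0, probe 0,1 → slot 1 empty, not found.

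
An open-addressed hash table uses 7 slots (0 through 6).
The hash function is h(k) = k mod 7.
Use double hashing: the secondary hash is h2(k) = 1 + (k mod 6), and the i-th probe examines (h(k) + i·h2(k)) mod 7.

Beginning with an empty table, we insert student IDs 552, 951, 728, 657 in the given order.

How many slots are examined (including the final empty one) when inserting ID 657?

552: h=6 → slot 6
951: h=6, h2=4, probe 6,3 → slot 3
728: h=0 → slot 0
657: h=6, h2=4, probe 6,3,0,4 → slot 4
Table: [728, -, -, 951, 657, -, 552]

4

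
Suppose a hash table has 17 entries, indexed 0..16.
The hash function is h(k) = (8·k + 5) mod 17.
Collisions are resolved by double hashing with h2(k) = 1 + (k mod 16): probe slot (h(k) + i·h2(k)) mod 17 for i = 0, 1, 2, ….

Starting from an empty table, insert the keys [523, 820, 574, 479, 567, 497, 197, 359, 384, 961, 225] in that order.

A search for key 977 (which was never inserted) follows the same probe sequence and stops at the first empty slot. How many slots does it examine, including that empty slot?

8

523: h=7 -> slot 7
820: h=3 -> slot 3
574: h=7, h2=15, probe 7,5 -> slot 5
479: h=12 -> slot 12
567: h=2 -> slot 2
497: h=3, h2=2, probe 3,5,7,9 -> slot 9
197: h=0 -> slot 0
359: h=4 -> slot 4
384: h=0, h2=1, probe 0,1 -> slot 1
961: h=9, h2=2, probe 9,11 -> slot 11
225: h=3, h2=2, probe 3,5,7,9,11,13 -> slot 13
Table: [197, 384, 567, 820, 359, 574, ∅, 523, ∅, 497, ∅, 961, 479, 225, ∅, ∅, ∅]
Lookup 977: h=1, h2=2, probe 1,3,5,7,9,11,13,15 → slot 15 empty, not found.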